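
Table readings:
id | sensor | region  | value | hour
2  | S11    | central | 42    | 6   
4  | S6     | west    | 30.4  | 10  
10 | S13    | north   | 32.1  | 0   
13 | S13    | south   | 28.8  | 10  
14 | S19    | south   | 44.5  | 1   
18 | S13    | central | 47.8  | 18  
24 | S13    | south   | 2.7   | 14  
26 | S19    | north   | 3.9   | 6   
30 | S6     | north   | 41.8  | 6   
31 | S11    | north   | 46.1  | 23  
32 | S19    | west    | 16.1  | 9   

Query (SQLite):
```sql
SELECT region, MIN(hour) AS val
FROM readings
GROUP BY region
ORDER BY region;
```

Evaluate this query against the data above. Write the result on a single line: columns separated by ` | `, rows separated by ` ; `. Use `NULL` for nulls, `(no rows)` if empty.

central | 6 ; north | 0 ; south | 1 ; west | 9

Partition readings by region; compute MIN(hour) within each group.
  central: ids {2, 18} → MIN(hour)=6
  north: ids {10, 26, 30, 31} → MIN(hour)=0
  south: ids {13, 14, 24} → MIN(hour)=1
  west: ids {4, 32} → MIN(hour)=9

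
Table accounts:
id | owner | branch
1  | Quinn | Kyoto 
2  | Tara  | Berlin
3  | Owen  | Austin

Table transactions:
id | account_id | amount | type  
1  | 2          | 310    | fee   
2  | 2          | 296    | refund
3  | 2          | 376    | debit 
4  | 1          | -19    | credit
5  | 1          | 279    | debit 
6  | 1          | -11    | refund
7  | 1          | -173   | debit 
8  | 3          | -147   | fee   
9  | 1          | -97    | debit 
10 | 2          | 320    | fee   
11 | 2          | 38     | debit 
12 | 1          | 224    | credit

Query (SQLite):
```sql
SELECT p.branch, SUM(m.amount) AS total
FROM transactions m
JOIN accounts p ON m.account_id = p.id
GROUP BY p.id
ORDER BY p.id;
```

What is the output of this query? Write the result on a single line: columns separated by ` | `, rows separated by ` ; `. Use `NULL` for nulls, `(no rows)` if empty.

Kyoto | 203 ; Berlin | 1340 ; Austin | -147

Join each transactions row to its accounts via account_id.
Group joined rows by accounts.id; compute SUM(m.amount) per group.
  1: ids {4, 5, 6, 7, 9, 12} → SUM(m.amount)=203
  2: ids {1, 2, 3, 10, 11} → SUM(m.amount)=1340
  3: ids {8} → SUM(m.amount)=-147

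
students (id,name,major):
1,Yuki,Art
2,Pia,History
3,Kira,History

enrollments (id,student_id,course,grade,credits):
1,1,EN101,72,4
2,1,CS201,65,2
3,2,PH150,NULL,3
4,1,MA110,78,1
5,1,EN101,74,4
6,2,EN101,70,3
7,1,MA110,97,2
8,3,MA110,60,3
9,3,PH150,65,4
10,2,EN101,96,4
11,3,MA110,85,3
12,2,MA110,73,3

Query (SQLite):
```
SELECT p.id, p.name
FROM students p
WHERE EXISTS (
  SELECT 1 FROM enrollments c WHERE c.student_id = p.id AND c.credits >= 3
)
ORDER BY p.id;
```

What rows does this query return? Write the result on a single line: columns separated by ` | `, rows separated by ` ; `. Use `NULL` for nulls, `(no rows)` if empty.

1 | Yuki ; 2 | Pia ; 3 | Kira

For each students row, check whether any enrollments with matching student_id has credits >= 3.
Keep rows where that is true.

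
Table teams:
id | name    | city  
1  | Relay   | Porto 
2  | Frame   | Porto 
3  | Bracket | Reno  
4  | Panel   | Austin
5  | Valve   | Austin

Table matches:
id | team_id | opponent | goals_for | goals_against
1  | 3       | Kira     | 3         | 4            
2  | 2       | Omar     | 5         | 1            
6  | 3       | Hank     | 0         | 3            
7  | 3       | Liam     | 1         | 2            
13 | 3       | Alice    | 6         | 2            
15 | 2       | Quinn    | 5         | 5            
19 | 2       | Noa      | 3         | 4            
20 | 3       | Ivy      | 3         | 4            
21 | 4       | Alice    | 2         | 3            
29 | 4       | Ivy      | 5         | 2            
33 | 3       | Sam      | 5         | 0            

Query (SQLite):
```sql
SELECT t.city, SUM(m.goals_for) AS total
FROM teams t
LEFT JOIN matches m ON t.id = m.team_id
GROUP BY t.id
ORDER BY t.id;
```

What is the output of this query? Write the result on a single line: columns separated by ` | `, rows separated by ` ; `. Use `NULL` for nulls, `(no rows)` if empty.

LEFT JOIN keeps every teams row; unmatched ones get NULL for matches columns.
Group by teams.id and compute SUM(m.goals_for). SUM over an all-NULL group is NULL.
  1: ids {—} → SUM(m.goals_for)=NULL
  2: ids {2, 15, 19} → SUM(m.goals_for)=13
  3: ids {1, 6, 7, 13, 20, 33} → SUM(m.goals_for)=18
  4: ids {21, 29} → SUM(m.goals_for)=7
  5: ids {—} → SUM(m.goals_for)=NULL

Porto | NULL ; Porto | 13 ; Reno | 18 ; Austin | 7 ; Austin | NULL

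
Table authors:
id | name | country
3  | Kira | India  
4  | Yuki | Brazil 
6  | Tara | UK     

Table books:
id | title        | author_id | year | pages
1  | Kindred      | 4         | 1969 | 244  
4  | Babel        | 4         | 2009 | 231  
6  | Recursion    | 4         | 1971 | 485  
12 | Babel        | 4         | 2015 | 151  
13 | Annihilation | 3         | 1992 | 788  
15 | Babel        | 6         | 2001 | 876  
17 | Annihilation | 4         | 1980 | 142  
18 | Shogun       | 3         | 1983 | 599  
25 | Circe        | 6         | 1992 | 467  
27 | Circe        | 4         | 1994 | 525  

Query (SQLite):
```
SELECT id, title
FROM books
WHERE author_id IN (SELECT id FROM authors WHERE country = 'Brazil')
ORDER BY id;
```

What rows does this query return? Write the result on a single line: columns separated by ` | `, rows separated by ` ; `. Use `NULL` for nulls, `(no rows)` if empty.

Inner query: authors.id where country = 'Brazil'.
Outer: keep books rows whose author_id is in that set.
Inner query → {4}

1 | Kindred ; 4 | Babel ; 6 | Recursion ; 12 | Babel ; 17 | Annihilation ; 27 | Circe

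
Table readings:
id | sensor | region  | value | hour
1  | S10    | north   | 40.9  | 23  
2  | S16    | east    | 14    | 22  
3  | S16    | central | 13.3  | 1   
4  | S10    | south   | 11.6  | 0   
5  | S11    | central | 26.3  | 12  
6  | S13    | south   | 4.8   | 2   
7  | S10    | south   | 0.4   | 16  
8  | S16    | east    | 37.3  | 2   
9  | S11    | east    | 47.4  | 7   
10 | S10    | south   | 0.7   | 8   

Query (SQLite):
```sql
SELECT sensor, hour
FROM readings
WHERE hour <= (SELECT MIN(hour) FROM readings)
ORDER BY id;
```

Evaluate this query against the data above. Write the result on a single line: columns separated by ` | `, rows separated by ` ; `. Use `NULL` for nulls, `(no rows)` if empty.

Scalar subquery: MIN(hour) over all readings rows = 0.
Keep rows where hour <= that value.

S10 | 0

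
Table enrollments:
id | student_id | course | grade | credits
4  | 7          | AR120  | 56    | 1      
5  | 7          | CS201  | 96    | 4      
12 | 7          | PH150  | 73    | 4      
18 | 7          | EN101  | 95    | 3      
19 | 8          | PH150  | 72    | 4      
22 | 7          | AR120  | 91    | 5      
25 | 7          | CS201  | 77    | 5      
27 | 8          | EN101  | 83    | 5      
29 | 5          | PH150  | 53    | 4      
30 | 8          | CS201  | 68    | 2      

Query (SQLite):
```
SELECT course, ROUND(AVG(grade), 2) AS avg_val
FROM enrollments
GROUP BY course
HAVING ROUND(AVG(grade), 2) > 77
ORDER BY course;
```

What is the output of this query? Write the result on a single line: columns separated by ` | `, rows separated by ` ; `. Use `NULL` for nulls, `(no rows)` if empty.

CS201 | 80.33 ; EN101 | 89

Partition enrollments by course; compute ROUND(AVG(grade), 2) within each group.
HAVING: keep groups where ROUND(AVG(grade), 2) > 77.
  AR120: ids {4, 22} → ROUND(AVG(grade), 2)=73.5
  CS201: ids {5, 25, 30} → ROUND(AVG(grade), 2)=80.33
  EN101: ids {18, 27} → ROUND(AVG(grade), 2)=89
  PH150: ids {12, 19, 29} → ROUND(AVG(grade), 2)=66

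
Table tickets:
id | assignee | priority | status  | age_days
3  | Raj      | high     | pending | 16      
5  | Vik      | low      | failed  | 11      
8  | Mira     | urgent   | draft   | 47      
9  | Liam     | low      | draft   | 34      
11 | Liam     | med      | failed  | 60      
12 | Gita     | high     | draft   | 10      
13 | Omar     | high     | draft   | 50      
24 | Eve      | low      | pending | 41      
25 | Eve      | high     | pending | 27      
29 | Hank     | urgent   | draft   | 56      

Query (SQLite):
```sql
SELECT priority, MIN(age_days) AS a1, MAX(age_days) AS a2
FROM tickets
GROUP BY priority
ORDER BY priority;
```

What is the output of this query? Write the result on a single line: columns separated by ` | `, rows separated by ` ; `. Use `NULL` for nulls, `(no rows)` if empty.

high | 10 | 50 ; low | 11 | 41 ; med | 60 | 60 ; urgent | 47 | 56

Group tickets by priority.
Per group compute: MIN(age_days), MAX(age_days).
  high: ids {3, 12, 13, 25} → MIN(age_days)=10, MAX(age_days)=50
  low: ids {5, 9, 24} → MIN(age_days)=11, MAX(age_days)=41
  med: ids {11} → MIN(age_days)=60, MAX(age_days)=60
  urgent: ids {8, 29} → MIN(age_days)=47, MAX(age_days)=56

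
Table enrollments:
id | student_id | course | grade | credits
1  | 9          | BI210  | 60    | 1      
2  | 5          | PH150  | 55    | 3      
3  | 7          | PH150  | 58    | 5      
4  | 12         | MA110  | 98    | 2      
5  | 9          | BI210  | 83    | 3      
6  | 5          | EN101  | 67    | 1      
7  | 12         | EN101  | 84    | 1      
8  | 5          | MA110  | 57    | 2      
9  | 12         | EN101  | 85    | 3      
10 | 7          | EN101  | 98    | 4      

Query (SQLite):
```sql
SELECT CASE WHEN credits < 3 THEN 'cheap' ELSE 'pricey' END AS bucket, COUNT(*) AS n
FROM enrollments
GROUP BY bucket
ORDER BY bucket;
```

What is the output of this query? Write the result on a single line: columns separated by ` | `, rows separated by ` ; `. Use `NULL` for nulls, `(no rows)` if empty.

Bucket rows by credits < 3 → 'cheap' else 'pricey'; count each bucket.

cheap | 5 ; pricey | 5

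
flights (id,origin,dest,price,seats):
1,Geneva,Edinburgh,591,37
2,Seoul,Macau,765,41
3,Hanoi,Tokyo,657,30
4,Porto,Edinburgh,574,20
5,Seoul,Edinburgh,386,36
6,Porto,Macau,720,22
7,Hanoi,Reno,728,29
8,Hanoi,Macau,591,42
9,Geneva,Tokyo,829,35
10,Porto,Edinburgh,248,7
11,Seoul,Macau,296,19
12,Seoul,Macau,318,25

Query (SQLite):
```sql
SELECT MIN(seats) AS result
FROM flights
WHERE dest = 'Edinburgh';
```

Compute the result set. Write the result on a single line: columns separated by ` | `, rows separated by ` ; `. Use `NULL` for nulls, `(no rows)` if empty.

Rows where dest='Edinburgh' → seats values: [37, 20, 36, 7].
MIN of non-NULL values = 7.

7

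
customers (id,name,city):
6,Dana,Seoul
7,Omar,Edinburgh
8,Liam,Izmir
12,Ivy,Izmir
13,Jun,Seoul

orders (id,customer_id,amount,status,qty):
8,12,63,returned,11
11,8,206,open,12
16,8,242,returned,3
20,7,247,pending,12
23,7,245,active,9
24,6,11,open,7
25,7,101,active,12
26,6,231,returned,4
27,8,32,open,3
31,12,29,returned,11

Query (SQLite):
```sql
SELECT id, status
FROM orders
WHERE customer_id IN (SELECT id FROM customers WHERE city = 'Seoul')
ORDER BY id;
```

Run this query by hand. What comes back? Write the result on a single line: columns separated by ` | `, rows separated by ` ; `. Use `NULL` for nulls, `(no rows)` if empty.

Inner query: customers.id where city = 'Seoul'.
Outer: keep orders rows whose customer_id is in that set.
Inner query → {6, 13}

24 | open ; 26 | returned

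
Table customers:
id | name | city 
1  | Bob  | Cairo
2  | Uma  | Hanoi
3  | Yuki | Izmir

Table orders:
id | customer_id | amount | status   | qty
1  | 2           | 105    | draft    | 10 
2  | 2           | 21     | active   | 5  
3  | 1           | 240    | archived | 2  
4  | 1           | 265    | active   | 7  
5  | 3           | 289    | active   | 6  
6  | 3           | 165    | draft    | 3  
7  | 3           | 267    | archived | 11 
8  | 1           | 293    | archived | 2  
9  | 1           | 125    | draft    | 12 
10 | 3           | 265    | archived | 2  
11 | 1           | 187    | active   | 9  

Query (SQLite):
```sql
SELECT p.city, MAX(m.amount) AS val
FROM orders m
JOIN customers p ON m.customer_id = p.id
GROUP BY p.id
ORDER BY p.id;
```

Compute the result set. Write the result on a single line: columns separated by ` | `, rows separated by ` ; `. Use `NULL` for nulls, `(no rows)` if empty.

Join each orders row to its customers via customer_id.
Group joined rows by customers.id; compute MAX(m.amount) per group.
  1: ids {3, 4, 8, 9, 11} → MAX(m.amount)=293
  2: ids {1, 2} → MAX(m.amount)=105
  3: ids {5, 6, 7, 10} → MAX(m.amount)=289

Cairo | 293 ; Hanoi | 105 ; Izmir | 289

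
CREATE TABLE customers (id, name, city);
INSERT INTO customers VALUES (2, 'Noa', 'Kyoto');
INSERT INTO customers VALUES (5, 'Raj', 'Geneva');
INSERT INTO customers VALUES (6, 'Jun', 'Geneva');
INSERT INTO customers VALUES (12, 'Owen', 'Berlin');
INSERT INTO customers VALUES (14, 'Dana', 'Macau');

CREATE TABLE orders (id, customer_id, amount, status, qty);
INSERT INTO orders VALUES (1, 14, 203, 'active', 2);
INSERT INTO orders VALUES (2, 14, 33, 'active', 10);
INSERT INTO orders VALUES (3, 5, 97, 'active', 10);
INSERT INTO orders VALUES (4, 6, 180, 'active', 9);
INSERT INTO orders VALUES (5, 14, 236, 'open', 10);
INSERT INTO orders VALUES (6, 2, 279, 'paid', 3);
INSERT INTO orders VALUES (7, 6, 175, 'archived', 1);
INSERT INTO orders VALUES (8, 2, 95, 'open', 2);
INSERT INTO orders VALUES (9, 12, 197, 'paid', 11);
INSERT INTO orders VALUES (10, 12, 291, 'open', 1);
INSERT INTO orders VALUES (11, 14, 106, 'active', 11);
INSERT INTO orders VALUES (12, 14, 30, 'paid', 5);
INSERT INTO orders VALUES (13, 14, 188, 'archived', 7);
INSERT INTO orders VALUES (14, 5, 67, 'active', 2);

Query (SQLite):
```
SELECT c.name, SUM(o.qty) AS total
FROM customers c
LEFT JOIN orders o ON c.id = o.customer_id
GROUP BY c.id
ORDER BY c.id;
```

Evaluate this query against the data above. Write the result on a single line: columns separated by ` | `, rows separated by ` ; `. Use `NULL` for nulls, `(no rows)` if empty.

LEFT JOIN keeps every customers row; unmatched ones get NULL for orders columns.
Group by customers.id and compute SUM(o.qty). SUM over an all-NULL group is NULL.
  2: ids {6, 8} → SUM(o.qty)=5
  5: ids {3, 14} → SUM(o.qty)=12
  6: ids {4, 7} → SUM(o.qty)=10
  12: ids {9, 10} → SUM(o.qty)=12
  14: ids {1, 2, 5, 11, 12, 13} → SUM(o.qty)=45

Noa | 5 ; Raj | 12 ; Jun | 10 ; Owen | 12 ; Dana | 45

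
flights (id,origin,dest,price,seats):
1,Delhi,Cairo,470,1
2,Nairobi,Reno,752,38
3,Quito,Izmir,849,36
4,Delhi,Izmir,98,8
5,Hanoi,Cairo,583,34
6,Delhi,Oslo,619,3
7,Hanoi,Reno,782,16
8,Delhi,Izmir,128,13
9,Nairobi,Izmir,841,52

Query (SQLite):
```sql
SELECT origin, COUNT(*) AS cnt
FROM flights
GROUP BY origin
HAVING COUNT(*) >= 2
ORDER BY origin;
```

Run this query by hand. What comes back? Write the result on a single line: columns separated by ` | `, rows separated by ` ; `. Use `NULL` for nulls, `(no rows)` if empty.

Delhi | 4 ; Hanoi | 2 ; Nairobi | 2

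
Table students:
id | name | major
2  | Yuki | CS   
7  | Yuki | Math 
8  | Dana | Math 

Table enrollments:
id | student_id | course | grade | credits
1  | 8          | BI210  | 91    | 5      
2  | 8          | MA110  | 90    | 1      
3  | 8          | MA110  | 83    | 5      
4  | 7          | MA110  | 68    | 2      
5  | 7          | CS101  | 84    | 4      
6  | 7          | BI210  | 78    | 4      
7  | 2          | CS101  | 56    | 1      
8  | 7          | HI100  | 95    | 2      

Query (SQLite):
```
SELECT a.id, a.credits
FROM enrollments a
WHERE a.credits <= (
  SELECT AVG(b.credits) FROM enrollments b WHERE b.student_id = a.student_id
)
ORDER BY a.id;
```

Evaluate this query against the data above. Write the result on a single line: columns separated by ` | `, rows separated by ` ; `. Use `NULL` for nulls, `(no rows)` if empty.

2 | 1 ; 4 | 2 ; 7 | 1 ; 8 | 2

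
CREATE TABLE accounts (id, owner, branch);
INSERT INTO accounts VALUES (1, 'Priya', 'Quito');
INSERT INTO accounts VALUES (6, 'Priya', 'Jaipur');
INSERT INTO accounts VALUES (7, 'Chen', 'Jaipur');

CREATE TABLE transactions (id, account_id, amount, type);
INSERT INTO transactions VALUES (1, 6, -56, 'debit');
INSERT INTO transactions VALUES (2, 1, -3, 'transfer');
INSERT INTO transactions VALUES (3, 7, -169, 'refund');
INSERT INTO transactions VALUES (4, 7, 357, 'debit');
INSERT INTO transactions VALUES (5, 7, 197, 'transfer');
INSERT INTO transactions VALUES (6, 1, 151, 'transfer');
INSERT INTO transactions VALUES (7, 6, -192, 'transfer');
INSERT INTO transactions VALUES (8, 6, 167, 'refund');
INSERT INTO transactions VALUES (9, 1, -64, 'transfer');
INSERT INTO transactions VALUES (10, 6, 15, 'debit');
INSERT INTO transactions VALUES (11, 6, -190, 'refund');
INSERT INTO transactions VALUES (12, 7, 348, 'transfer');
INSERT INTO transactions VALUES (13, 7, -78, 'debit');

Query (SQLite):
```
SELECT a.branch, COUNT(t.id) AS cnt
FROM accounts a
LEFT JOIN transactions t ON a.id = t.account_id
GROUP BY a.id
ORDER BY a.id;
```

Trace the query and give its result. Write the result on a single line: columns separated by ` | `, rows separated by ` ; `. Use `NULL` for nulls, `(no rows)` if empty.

LEFT JOIN keeps every accounts row; unmatched ones get NULL for transactions columns.
Group by accounts.id and compute COUNT(t.id). COUNT(col) of an all-NULL group is 0.
  1: ids {2, 6, 9} → COUNT(t.id)=3
  6: ids {1, 7, 8, 10, 11} → COUNT(t.id)=5
  7: ids {3, 4, 5, 12, 13} → COUNT(t.id)=5

Quito | 3 ; Jaipur | 5 ; Jaipur | 5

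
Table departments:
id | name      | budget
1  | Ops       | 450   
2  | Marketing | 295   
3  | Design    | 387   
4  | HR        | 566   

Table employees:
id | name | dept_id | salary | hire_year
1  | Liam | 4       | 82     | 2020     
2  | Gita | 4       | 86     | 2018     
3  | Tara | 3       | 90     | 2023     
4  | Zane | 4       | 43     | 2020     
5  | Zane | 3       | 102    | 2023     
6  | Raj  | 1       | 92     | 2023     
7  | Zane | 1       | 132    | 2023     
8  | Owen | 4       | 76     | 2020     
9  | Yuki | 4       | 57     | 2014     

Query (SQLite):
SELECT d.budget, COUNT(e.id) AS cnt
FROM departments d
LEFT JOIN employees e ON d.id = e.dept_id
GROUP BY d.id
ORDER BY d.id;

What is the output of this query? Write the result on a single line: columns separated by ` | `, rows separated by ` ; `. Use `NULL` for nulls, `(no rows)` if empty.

LEFT JOIN keeps every departments row; unmatched ones get NULL for employees columns.
Group by departments.id and compute COUNT(e.id). COUNT(col) of an all-NULL group is 0.
  1: ids {6, 7} → COUNT(e.id)=2
  2: ids {—} → COUNT(e.id)=0
  3: ids {3, 5} → COUNT(e.id)=2
  4: ids {1, 2, 4, 8, 9} → COUNT(e.id)=5

450 | 2 ; 295 | 0 ; 387 | 2 ; 566 | 5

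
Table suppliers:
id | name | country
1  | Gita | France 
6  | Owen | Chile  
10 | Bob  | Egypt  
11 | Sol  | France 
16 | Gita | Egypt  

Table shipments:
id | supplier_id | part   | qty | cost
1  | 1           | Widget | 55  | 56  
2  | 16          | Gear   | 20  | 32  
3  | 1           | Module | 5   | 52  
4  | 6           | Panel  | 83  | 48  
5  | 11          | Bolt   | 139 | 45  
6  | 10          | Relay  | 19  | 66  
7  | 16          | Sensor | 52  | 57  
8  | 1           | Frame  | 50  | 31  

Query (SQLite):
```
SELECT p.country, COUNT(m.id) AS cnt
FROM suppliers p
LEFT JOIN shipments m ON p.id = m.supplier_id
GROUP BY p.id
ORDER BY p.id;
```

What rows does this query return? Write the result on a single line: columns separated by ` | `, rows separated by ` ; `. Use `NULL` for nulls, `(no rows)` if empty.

France | 3 ; Chile | 1 ; Egypt | 1 ; France | 1 ; Egypt | 2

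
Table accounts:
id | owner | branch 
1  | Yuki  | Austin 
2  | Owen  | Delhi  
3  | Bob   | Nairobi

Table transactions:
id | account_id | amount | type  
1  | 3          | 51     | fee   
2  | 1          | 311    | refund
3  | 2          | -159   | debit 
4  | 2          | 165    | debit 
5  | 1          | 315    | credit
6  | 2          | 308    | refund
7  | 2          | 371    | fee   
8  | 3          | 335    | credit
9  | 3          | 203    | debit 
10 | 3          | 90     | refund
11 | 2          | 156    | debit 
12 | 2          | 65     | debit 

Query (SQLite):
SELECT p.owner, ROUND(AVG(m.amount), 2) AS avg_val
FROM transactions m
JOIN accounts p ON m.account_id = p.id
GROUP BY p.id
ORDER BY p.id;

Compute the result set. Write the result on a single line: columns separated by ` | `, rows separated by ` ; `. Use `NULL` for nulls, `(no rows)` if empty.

Yuki | 313 ; Owen | 151 ; Bob | 169.75

Join each transactions row to its accounts via account_id.
Group joined rows by accounts.id; compute ROUND(AVG(m.amount), 2) per group.
  1: ids {2, 5} → ROUND(AVG(m.amount), 2)=313
  2: ids {3, 4, 6, 7, 11, 12} → ROUND(AVG(m.amount), 2)=151
  3: ids {1, 8, 9, 10} → ROUND(AVG(m.amount), 2)=169.75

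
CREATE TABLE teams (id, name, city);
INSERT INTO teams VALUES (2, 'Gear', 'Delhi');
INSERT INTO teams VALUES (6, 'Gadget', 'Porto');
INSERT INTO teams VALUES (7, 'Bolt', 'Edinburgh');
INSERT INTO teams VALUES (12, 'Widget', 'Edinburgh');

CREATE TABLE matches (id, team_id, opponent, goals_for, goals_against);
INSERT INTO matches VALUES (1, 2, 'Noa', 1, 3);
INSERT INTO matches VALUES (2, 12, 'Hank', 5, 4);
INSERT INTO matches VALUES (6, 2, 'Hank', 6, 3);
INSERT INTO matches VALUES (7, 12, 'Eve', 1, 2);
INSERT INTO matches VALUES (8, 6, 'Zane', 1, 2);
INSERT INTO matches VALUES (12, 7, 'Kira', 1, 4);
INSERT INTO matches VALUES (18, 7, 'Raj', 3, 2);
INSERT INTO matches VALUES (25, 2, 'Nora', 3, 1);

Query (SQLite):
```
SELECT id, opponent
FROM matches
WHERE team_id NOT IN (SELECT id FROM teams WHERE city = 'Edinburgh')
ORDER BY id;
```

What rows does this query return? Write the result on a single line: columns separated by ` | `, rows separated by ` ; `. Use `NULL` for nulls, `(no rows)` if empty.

1 | Noa ; 6 | Hank ; 8 | Zane ; 25 | Nora

Inner query: teams.id where city = 'Edinburgh'.
Outer: keep matches rows whose team_id is not in that set.
Inner query → {7, 12}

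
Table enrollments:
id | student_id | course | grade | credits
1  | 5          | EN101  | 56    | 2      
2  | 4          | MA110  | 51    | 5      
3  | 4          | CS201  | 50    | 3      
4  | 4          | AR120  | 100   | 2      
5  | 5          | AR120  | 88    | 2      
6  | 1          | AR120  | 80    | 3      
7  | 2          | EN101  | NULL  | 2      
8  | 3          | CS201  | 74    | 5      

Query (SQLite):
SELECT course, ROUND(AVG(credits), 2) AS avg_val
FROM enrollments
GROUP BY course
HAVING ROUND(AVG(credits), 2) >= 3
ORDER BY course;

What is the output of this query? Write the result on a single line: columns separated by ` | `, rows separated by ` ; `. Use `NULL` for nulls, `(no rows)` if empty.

Partition enrollments by course; compute ROUND(AVG(credits), 2) within each group.
HAVING: keep groups where ROUND(AVG(credits), 2) >= 3.
  AR120: ids {4, 5, 6} → ROUND(AVG(credits), 2)=2.33
  CS201: ids {3, 8} → ROUND(AVG(credits), 2)=4
  EN101: ids {1, 7} → ROUND(AVG(credits), 2)=2
  MA110: ids {2} → ROUND(AVG(credits), 2)=5

CS201 | 4 ; MA110 | 5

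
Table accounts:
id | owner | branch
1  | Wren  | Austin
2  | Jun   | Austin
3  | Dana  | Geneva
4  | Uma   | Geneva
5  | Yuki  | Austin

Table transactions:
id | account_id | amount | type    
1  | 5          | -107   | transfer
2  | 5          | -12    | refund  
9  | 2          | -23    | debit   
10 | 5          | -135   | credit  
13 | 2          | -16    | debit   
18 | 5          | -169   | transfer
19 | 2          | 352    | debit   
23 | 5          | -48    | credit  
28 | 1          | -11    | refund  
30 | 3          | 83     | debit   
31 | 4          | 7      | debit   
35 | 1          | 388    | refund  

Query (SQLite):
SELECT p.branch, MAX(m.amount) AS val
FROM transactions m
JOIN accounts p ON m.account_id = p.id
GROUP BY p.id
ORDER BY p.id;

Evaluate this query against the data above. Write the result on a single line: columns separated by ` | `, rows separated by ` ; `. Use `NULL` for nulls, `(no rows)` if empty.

Join each transactions row to its accounts via account_id.
Group joined rows by accounts.id; compute MAX(m.amount) per group.
  1: ids {28, 35} → MAX(m.amount)=388
  2: ids {9, 13, 19} → MAX(m.amount)=352
  3: ids {30} → MAX(m.amount)=83
  4: ids {31} → MAX(m.amount)=7
  5: ids {1, 2, 10, 18, 23} → MAX(m.amount)=-12

Austin | 388 ; Austin | 352 ; Geneva | 83 ; Geneva | 7 ; Austin | -12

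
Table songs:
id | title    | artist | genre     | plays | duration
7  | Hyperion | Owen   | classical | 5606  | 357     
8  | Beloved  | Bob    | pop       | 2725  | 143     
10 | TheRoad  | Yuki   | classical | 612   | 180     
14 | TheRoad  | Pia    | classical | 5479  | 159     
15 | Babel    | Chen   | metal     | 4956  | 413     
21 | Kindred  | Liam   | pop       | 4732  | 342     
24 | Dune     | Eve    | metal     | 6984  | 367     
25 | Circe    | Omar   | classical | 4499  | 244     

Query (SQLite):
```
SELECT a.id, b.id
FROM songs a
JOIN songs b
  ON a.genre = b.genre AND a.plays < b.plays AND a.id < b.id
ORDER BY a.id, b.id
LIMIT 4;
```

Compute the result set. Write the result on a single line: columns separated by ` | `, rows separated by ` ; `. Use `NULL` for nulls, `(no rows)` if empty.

8 | 21 ; 10 | 14 ; 10 | 25 ; 15 | 24

Pairs (a,b) with same genre, a.plays < b.plays, a.id < b.id.
genre groups: classical:{7,10,14,25} metal:{15,24} pop:{8,21}
Ordered by (a.id, b.id); first 4.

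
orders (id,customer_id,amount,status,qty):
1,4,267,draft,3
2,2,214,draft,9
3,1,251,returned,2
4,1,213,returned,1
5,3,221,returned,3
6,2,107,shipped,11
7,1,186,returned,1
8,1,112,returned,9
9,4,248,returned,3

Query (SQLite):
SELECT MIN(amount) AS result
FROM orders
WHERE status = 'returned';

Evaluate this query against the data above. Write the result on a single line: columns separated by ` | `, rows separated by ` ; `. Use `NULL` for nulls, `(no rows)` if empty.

112

Rows where status='returned' → amount values: [251, 213, 221, 186, 112, 248].
MIN of non-NULL values = 112.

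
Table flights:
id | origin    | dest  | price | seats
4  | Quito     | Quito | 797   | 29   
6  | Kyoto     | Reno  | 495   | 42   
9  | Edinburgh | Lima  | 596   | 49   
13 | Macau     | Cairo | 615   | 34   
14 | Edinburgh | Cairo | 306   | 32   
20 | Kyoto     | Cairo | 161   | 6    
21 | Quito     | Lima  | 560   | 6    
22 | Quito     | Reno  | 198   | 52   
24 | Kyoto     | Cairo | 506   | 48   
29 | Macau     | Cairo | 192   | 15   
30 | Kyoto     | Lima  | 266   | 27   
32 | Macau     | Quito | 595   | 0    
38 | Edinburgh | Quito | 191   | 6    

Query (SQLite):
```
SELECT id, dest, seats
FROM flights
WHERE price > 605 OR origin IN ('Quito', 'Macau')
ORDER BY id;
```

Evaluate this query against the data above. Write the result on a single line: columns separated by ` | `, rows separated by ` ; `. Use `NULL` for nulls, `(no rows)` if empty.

4 | Quito | 29 ; 13 | Cairo | 34 ; 21 | Lima | 6 ; 22 | Reno | 52 ; 29 | Cairo | 15 ; 32 | Quito | 0

price > 605: ids {4, 13}
origin IN ('Quito', 'Macau'): ids {4, 13, 21, 22, 29, 32}
Combine with OR.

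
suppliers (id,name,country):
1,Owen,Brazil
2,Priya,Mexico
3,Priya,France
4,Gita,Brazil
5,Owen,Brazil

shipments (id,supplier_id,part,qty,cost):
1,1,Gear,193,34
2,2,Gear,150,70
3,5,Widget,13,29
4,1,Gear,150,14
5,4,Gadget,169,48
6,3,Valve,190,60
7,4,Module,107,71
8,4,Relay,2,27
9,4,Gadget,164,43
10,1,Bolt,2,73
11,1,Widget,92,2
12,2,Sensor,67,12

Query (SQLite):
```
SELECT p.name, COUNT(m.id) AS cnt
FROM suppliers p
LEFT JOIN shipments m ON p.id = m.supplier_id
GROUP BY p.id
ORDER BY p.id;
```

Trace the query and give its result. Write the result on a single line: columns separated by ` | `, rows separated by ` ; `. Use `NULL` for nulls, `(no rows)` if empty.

Owen | 4 ; Priya | 2 ; Priya | 1 ; Gita | 4 ; Owen | 1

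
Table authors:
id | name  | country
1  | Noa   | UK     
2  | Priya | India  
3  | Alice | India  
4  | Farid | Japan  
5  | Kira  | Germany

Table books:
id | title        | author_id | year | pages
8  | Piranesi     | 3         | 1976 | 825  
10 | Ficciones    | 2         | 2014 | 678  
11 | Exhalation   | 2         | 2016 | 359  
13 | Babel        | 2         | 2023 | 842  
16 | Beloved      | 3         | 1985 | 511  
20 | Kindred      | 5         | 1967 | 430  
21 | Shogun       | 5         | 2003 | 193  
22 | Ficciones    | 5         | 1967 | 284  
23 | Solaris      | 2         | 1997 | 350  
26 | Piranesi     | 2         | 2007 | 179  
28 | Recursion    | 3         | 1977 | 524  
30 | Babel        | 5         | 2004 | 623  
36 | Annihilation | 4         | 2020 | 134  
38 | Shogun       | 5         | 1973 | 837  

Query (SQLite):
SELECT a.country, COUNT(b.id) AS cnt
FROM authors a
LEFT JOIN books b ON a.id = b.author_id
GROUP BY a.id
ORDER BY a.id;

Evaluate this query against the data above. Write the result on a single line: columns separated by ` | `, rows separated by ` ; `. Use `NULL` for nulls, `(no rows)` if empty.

UK | 0 ; India | 5 ; India | 3 ; Japan | 1 ; Germany | 5

LEFT JOIN keeps every authors row; unmatched ones get NULL for books columns.
Group by authors.id and compute COUNT(b.id). COUNT(col) of an all-NULL group is 0.
  1: ids {—} → COUNT(b.id)=0
  2: ids {10, 11, 13, 23, 26} → COUNT(b.id)=5
  3: ids {8, 16, 28} → COUNT(b.id)=3
  4: ids {36} → COUNT(b.id)=1
  5: ids {20, 21, 22, 30, 38} → COUNT(b.id)=5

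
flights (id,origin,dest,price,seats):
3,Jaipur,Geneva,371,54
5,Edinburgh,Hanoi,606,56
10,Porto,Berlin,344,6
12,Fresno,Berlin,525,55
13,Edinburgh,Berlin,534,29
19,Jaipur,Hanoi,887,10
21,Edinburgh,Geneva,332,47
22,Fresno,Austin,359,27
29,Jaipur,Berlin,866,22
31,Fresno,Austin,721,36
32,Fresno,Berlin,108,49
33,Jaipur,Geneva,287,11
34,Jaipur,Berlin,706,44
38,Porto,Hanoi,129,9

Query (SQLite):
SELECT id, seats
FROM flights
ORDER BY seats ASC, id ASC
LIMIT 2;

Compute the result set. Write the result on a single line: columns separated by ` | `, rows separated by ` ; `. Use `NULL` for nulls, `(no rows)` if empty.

10 | 6 ; 38 | 9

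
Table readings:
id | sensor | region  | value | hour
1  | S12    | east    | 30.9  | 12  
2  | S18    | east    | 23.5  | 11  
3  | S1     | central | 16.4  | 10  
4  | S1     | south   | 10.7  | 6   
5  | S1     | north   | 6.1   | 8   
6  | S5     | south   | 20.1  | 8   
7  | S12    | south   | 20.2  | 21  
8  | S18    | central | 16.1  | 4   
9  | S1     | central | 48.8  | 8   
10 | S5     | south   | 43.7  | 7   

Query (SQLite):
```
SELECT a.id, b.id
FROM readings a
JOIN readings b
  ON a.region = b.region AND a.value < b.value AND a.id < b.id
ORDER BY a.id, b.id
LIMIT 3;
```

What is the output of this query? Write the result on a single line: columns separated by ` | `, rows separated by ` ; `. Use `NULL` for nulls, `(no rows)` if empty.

3 | 9 ; 4 | 6 ; 4 | 7

Pairs (a,b) with same region, a.value < b.value, a.id < b.id.
region groups: central:{3,8,9} east:{1,2} north:{5} south:{4,6,7,10}
Ordered by (a.id, b.id); first 3.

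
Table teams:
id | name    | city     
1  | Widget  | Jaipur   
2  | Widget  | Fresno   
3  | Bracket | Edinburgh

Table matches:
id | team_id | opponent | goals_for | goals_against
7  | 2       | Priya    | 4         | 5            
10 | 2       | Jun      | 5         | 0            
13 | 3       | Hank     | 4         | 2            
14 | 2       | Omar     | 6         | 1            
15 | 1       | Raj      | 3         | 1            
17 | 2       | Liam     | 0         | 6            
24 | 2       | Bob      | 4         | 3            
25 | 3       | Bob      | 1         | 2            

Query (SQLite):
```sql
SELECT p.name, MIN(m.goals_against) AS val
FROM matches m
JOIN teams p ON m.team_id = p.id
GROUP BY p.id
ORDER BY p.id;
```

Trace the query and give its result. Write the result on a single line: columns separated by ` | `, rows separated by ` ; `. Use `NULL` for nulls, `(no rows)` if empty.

Join each matches row to its teams via team_id.
Group joined rows by teams.id; compute MIN(m.goals_against) per group.
  1: ids {15} → MIN(m.goals_against)=1
  2: ids {7, 10, 14, 17, 24} → MIN(m.goals_against)=0
  3: ids {13, 25} → MIN(m.goals_against)=2

Widget | 1 ; Widget | 0 ; Bracket | 2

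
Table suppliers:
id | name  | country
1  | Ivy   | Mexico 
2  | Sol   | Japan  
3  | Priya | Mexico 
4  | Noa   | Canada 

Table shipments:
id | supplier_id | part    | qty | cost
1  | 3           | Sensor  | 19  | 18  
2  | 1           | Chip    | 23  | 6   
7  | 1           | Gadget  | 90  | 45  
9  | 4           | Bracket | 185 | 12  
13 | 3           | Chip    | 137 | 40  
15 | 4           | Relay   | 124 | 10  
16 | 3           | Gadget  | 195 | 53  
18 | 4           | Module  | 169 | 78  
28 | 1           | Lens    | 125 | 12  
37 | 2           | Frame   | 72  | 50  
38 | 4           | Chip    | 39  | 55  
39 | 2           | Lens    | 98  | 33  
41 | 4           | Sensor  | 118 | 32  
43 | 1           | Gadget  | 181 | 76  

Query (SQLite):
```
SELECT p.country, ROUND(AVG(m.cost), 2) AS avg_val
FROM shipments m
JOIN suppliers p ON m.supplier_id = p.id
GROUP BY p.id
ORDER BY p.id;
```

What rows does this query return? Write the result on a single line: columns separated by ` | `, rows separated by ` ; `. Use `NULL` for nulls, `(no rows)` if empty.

Mexico | 34.75 ; Japan | 41.5 ; Mexico | 37 ; Canada | 37.4

Join each shipments row to its suppliers via supplier_id.
Group joined rows by suppliers.id; compute ROUND(AVG(m.cost), 2) per group.
  1: ids {2, 7, 28, 43} → ROUND(AVG(m.cost), 2)=34.75
  2: ids {37, 39} → ROUND(AVG(m.cost), 2)=41.5
  3: ids {1, 13, 16} → ROUND(AVG(m.cost), 2)=37
  4: ids {9, 15, 18, 38, 41} → ROUND(AVG(m.cost), 2)=37.4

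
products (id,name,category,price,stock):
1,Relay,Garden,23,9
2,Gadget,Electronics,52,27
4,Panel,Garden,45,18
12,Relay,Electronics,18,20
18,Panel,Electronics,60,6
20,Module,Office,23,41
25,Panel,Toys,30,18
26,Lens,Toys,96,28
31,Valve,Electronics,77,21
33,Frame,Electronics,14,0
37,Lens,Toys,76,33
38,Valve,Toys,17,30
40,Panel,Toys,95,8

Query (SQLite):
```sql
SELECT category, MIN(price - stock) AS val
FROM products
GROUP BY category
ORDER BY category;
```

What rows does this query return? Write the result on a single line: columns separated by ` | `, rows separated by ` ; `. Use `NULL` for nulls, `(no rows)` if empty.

For each row compute price - stock.
Group by category; take MIN of the expression per group.
  Electronics: ids {2, 12, 18, 31, 33} → MIN(price - stock)=-2
  Garden: ids {1, 4} → MIN(price - stock)=14
  Office: ids {20} → MIN(price - stock)=-18
  Toys: ids {25, 26, 37, 38, 40} → MIN(price - stock)=-13

Electronics | -2 ; Garden | 14 ; Office | -18 ; Toys | -13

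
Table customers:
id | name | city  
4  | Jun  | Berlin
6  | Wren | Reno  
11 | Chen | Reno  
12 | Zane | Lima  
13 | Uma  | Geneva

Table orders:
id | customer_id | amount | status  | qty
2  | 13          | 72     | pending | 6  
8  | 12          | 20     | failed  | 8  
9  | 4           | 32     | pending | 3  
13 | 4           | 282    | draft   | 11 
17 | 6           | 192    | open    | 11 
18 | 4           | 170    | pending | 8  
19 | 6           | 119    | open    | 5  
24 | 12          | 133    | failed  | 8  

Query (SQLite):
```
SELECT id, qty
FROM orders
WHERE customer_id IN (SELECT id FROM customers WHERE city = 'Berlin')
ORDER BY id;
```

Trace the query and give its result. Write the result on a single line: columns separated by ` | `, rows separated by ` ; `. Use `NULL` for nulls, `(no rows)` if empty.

9 | 3 ; 13 | 11 ; 18 | 8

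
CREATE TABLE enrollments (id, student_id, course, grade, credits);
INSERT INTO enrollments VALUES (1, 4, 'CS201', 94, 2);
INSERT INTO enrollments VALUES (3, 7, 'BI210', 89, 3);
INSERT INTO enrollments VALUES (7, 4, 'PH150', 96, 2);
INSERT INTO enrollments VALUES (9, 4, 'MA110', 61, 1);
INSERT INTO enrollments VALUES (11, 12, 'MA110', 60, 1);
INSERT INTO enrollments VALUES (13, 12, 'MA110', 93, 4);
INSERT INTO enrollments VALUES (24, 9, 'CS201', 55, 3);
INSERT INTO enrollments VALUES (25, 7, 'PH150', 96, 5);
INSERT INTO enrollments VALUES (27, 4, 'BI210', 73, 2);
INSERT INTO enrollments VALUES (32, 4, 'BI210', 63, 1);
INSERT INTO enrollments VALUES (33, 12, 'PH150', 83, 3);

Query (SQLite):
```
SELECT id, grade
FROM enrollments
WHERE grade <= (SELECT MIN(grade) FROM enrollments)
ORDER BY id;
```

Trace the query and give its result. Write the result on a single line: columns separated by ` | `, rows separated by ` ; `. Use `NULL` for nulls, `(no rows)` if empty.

Scalar subquery: MIN(grade) over all enrollments rows = 55.
Keep rows where grade <= that value.

24 | 55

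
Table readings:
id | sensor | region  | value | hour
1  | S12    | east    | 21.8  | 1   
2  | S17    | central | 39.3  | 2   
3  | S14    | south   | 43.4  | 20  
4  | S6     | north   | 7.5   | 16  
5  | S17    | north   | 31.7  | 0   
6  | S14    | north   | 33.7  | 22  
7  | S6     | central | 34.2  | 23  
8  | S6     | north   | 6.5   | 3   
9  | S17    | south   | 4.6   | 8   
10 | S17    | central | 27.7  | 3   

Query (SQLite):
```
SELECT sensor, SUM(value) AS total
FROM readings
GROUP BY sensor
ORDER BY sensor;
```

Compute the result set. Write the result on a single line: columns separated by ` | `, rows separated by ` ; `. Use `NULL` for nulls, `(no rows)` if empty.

Partition readings by sensor; compute SUM(value) within each group.
  S12: ids {1} → SUM(value)=21.8
  S14: ids {3, 6} → SUM(value)=77.1
  S17: ids {2, 5, 9, 10} → SUM(value)=103.3
  S6: ids {4, 7, 8} → SUM(value)=48.2

S12 | 21.8 ; S14 | 77.1 ; S17 | 103.3 ; S6 | 48.2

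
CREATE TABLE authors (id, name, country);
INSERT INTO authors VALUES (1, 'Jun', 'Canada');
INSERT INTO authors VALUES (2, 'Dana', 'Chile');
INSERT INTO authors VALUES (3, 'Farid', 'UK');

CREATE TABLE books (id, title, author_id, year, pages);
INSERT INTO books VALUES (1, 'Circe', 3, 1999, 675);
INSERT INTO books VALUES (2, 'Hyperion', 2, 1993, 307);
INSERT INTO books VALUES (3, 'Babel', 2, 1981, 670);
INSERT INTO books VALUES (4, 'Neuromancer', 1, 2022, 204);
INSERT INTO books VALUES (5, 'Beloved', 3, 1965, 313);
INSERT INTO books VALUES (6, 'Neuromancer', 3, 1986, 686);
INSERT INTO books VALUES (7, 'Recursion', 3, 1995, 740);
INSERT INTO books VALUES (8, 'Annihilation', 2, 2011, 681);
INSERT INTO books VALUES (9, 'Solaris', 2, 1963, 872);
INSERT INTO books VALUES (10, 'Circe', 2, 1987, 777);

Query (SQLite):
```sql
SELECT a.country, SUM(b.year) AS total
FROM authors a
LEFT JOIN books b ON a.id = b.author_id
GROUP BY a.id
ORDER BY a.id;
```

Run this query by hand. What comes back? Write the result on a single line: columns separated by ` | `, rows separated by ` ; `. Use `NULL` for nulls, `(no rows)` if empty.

LEFT JOIN keeps every authors row; unmatched ones get NULL for books columns.
Group by authors.id and compute SUM(b.year). SUM over an all-NULL group is NULL.
  1: ids {4} → SUM(b.year)=2022
  2: ids {2, 3, 8, 9, 10} → SUM(b.year)=9935
  3: ids {1, 5, 6, 7} → SUM(b.year)=7945

Canada | 2022 ; Chile | 9935 ; UK | 7945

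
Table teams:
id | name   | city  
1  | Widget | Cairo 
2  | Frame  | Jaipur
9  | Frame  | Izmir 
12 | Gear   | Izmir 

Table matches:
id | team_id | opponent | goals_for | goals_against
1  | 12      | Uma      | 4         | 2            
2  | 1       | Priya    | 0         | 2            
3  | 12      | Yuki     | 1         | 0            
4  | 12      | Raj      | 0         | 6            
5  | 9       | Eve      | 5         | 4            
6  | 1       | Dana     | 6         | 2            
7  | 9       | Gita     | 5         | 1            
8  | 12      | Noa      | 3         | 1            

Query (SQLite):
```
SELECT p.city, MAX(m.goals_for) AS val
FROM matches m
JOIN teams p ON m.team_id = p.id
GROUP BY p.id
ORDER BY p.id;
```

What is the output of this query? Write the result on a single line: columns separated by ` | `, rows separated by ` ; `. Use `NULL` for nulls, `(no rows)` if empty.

Join each matches row to its teams via team_id.
Group joined rows by teams.id; compute MAX(m.goals_for) per group.
  1: ids {2, 6} → MAX(m.goals_for)=6
  9: ids {5, 7} → MAX(m.goals_for)=5
  12: ids {1, 3, 4, 8} → MAX(m.goals_for)=4

Cairo | 6 ; Izmir | 5 ; Izmir | 4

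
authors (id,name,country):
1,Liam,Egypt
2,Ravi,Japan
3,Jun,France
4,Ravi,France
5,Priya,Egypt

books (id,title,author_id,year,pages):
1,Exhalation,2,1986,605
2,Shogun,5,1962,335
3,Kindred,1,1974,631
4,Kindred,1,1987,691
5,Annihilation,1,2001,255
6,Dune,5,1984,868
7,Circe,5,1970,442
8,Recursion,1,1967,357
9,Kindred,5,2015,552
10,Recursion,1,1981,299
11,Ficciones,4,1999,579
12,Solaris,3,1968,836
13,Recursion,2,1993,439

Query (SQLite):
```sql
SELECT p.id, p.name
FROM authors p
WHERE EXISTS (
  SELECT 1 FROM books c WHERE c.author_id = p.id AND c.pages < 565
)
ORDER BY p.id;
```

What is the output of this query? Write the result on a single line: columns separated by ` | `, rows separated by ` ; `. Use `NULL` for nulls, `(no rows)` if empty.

1 | Liam ; 2 | Ravi ; 5 | Priya

For each authors row, check whether any books with matching author_id has pages < 565.
Keep rows where that is true.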